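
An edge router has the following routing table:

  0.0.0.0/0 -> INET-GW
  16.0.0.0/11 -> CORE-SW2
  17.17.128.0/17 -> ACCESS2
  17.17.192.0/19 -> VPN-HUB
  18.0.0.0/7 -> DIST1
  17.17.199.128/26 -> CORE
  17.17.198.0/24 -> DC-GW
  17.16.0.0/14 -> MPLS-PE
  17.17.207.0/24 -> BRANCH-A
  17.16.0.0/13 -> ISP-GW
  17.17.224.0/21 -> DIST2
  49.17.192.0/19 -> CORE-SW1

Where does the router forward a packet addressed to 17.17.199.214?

Routes whose prefix contains 17.17.199.214:
  0.0.0.0/0 (default, matches everything) -> INET-GW
  17.16.0.0/13 (17.16.0.0 - 17.23.255.255) -> ISP-GW
  17.16.0.0/14 (17.16.0.0 - 17.19.255.255) -> MPLS-PE
  17.17.128.0/17 (17.17.128.0 - 17.17.255.255) -> ACCESS2
  17.17.192.0/19 (17.17.192.0 - 17.17.223.255) -> VPN-HUB
More-specific entries that do NOT match:
  17.17.199.128/26 (17.17.199.128 - 17.17.199.191) does not contain 17.17.199.214
  17.17.198.0/24 (17.17.198.0 - 17.17.198.255) does not contain 17.17.199.214
  17.17.207.0/24 (17.17.207.0 - 17.17.207.255) does not contain 17.17.199.214
  17.17.224.0/21 (17.17.224.0 - 17.17.231.255) does not contain 17.17.199.214
Longest matching prefix is /19 -> next hop VPN-HUB.

VPN-HUB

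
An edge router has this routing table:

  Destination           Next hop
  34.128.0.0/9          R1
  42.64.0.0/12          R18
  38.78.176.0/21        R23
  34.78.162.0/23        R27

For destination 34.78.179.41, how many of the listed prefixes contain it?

No listed prefix contains 34.78.179.41.
Total matching entries: 0.

0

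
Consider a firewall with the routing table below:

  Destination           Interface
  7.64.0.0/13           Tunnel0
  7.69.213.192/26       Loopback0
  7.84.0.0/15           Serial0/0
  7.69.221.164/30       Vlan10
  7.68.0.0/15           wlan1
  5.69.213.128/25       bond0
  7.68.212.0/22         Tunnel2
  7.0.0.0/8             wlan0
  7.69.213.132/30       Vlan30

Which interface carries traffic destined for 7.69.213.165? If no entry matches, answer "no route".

wlan1

Routes whose prefix contains 7.69.213.165:
  7.0.0.0/8 (7.0.0.0 - 7.255.255.255) -> wlan0
  7.64.0.0/13 (7.64.0.0 - 7.71.255.255) -> Tunnel0
  7.68.0.0/15 (7.68.0.0 - 7.69.255.255) -> wlan1
More-specific entries that do NOT match:
  7.69.221.164/30 (7.69.221.164 - 7.69.221.167) does not contain 7.69.213.165
  7.69.213.132/30 (7.69.213.132 - 7.69.213.135) does not contain 7.69.213.165
  7.69.213.192/26 (7.69.213.192 - 7.69.213.255) does not contain 7.69.213.165
  5.69.213.128/25 (5.69.213.128 - 5.69.213.255) does not contain 7.69.213.165
  7.68.212.0/22 (7.68.212.0 - 7.68.215.255) does not contain 7.69.213.165
Longest matching prefix is /15 -> interface wlan1.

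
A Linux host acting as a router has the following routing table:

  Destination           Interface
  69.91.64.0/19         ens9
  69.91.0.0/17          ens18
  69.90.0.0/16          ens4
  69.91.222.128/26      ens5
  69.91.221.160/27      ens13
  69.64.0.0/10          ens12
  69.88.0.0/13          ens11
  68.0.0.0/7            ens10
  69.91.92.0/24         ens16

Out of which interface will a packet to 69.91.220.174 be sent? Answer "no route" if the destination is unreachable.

ens11

Routes whose prefix contains 69.91.220.174:
  68.0.0.0/7 (68.0.0.0 - 69.255.255.255) -> ens10
  69.64.0.0/10 (69.64.0.0 - 69.127.255.255) -> ens12
  69.88.0.0/13 (69.88.0.0 - 69.95.255.255) -> ens11
More-specific entries that do NOT match:
  69.91.221.160/27 (69.91.221.160 - 69.91.221.191) does not contain 69.91.220.174
  69.91.222.128/26 (69.91.222.128 - 69.91.222.191) does not contain 69.91.220.174
  69.91.92.0/24 (69.91.92.0 - 69.91.92.255) does not contain 69.91.220.174
  69.91.64.0/19 (69.91.64.0 - 69.91.95.255) does not contain 69.91.220.174
  69.91.0.0/17 (69.91.0.0 - 69.91.127.255) does not contain 69.91.220.174
  69.90.0.0/16 (69.90.0.0 - 69.90.255.255) does not contain 69.91.220.174
Longest matching prefix is /13 -> interface ens11.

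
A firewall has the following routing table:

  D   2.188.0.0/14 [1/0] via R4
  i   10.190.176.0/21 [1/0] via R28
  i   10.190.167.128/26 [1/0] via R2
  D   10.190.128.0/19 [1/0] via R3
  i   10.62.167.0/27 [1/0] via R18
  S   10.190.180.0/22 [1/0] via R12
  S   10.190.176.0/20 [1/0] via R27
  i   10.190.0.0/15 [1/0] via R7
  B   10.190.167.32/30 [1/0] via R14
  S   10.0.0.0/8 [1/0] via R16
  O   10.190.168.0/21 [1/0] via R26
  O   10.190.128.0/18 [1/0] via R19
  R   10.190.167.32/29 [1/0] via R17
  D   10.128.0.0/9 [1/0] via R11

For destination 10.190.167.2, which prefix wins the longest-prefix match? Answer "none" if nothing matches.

Entries matching 10.190.167.2:
  10.0.0.0/8 (10.0.0.0 - 10.255.255.255)
  10.128.0.0/9 (10.128.0.0 - 10.255.255.255)
  10.190.0.0/15 (10.190.0.0 - 10.191.255.255)
  10.190.128.0/18 (10.190.128.0 - 10.190.191.255)
Most specific is 10.190.128.0/18.

10.190.128.0/18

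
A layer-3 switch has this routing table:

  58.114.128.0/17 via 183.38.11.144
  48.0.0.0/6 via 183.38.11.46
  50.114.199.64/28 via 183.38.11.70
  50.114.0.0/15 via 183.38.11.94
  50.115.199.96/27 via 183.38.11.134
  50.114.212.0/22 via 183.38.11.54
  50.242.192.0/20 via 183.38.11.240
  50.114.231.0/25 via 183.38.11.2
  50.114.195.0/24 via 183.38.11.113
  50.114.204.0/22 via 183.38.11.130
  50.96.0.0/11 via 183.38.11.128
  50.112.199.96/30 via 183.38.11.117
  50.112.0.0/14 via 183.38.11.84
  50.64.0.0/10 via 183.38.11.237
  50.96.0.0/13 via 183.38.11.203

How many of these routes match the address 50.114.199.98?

Prefixes containing 50.114.199.98:
  48.0.0.0/6 (48.0.0.0 - 51.255.255.255)
  50.64.0.0/10 (50.64.0.0 - 50.127.255.255)
  50.96.0.0/11 (50.96.0.0 - 50.127.255.255)
  50.112.0.0/14 (50.112.0.0 - 50.115.255.255)
  50.114.0.0/15 (50.114.0.0 - 50.115.255.255)
Total matching entries: 5.

5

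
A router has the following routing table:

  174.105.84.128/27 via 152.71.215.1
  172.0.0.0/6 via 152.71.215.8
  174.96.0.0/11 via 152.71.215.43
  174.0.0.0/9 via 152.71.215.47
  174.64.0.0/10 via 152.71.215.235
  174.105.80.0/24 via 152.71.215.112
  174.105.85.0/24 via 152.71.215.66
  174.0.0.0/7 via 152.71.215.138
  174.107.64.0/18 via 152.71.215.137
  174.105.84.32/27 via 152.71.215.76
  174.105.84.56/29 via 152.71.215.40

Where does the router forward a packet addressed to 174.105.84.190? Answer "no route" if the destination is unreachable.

Routes whose prefix contains 174.105.84.190:
  172.0.0.0/6 (172.0.0.0 - 175.255.255.255) -> 152.71.215.8
  174.0.0.0/7 (174.0.0.0 - 175.255.255.255) -> 152.71.215.138
  174.0.0.0/9 (174.0.0.0 - 174.127.255.255) -> 152.71.215.47
  174.64.0.0/10 (174.64.0.0 - 174.127.255.255) -> 152.71.215.235
  174.96.0.0/11 (174.96.0.0 - 174.127.255.255) -> 152.71.215.43
More-specific entries that do NOT match:
  174.105.84.56/29 (174.105.84.56 - 174.105.84.63) does not contain 174.105.84.190
  174.105.84.128/27 (174.105.84.128 - 174.105.84.159) does not contain 174.105.84.190
  174.105.84.32/27 (174.105.84.32 - 174.105.84.63) does not contain 174.105.84.190
  174.105.80.0/24 (174.105.80.0 - 174.105.80.255) does not contain 174.105.84.190
  174.105.85.0/24 (174.105.85.0 - 174.105.85.255) does not contain 174.105.84.190
  174.107.64.0/18 (174.107.64.0 - 174.107.127.255) does not contain 174.105.84.190
Longest matching prefix is /11 -> next hop 152.71.215.43.

152.71.215.43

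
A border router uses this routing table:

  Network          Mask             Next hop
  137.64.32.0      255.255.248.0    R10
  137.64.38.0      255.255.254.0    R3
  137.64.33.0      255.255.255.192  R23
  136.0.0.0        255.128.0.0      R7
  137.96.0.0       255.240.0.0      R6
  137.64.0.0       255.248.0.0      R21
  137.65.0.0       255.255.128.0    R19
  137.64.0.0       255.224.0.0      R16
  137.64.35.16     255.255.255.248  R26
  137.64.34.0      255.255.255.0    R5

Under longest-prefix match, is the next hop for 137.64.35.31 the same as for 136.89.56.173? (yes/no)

137.64.35.31: longest match 137.64.32.0/21 -> R10
136.89.56.173: longest match 136.0.0.0/9 -> R7

no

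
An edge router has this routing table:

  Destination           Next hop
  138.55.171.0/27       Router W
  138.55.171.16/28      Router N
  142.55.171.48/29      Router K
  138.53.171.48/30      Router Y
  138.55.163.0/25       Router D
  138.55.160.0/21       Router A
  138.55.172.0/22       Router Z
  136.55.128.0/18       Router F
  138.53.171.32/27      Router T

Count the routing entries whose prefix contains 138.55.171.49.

0

No listed prefix contains 138.55.171.49.
Total matching entries: 0.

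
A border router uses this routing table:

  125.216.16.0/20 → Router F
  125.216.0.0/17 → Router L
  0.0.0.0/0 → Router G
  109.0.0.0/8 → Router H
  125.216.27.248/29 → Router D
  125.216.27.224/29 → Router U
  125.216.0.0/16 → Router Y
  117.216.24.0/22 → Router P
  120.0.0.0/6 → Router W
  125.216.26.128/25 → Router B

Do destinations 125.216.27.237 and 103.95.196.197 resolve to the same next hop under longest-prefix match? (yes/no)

no

125.216.27.237: longest match 125.216.16.0/20 -> Router F
103.95.196.197: longest match 0.0.0.0/0 -> Router G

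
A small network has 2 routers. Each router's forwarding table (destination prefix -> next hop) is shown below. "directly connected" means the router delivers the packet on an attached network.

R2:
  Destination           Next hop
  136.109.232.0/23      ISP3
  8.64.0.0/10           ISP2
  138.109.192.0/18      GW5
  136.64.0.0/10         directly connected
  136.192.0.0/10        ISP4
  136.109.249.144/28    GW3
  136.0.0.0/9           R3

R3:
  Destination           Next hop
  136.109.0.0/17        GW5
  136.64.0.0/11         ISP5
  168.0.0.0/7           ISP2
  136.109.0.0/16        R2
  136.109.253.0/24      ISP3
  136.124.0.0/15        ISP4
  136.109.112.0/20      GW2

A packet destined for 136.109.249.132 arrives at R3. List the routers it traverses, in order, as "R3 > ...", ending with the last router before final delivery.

At R3: longest match for 136.109.249.132 is 136.109.0.0/16 -> R2
At R2: longest match for 136.109.249.132 is 136.64.0.0/10 -> directly connected

R3 > R2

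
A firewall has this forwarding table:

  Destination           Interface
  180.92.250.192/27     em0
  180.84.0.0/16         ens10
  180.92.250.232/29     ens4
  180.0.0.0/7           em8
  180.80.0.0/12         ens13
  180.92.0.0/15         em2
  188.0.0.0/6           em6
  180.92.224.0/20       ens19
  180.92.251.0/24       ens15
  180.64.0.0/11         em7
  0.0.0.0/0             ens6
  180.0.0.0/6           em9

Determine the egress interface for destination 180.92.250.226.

Routes whose prefix contains 180.92.250.226:
  0.0.0.0/0 (default, matches everything) -> ens6
  180.0.0.0/6 (180.0.0.0 - 183.255.255.255) -> em9
  180.0.0.0/7 (180.0.0.0 - 181.255.255.255) -> em8
  180.64.0.0/11 (180.64.0.0 - 180.95.255.255) -> em7
  180.80.0.0/12 (180.80.0.0 - 180.95.255.255) -> ens13
  180.92.0.0/15 (180.92.0.0 - 180.93.255.255) -> em2
More-specific entries that do NOT match:
  180.92.250.232/29 (180.92.250.232 - 180.92.250.239) does not contain 180.92.250.226
  180.92.250.192/27 (180.92.250.192 - 180.92.250.223) does not contain 180.92.250.226
  180.92.251.0/24 (180.92.251.0 - 180.92.251.255) does not contain 180.92.250.226
  180.92.224.0/20 (180.92.224.0 - 180.92.239.255) does not contain 180.92.250.226
  180.84.0.0/16 (180.84.0.0 - 180.84.255.255) does not contain 180.92.250.226
Longest matching prefix is /15 -> interface em2.

em2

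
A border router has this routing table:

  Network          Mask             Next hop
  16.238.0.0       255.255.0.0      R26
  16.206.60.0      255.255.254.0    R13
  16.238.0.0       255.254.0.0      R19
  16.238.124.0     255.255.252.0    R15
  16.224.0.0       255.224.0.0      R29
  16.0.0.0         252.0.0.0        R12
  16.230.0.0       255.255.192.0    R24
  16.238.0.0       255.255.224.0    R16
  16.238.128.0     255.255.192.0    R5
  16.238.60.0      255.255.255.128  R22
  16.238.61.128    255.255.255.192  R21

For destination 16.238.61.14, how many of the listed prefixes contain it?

Prefixes containing 16.238.61.14:
  16.0.0.0/6 (16.0.0.0 - 19.255.255.255)
  16.224.0.0/11 (16.224.0.0 - 16.255.255.255)
  16.238.0.0/15 (16.238.0.0 - 16.239.255.255)
  16.238.0.0/16 (16.238.0.0 - 16.238.255.255)
Total matching entries: 4.

4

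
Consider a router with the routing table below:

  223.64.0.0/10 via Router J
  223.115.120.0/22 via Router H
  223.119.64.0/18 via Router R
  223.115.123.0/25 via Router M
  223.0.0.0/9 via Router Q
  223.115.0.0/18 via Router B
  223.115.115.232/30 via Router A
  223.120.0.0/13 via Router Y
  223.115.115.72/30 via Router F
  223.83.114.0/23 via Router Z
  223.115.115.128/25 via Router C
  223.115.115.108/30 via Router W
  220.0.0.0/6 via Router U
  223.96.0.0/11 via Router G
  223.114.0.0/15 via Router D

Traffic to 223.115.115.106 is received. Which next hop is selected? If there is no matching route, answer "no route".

Routes whose prefix contains 223.115.115.106:
  220.0.0.0/6 (220.0.0.0 - 223.255.255.255) -> Router U
  223.0.0.0/9 (223.0.0.0 - 223.127.255.255) -> Router Q
  223.64.0.0/10 (223.64.0.0 - 223.127.255.255) -> Router J
  223.96.0.0/11 (223.96.0.0 - 223.127.255.255) -> Router G
  223.114.0.0/15 (223.114.0.0 - 223.115.255.255) -> Router D
More-specific entries that do NOT match:
  223.115.115.232/30 (223.115.115.232 - 223.115.115.235) does not contain 223.115.115.106
  223.115.115.72/30 (223.115.115.72 - 223.115.115.75) does not contain 223.115.115.106
  223.115.115.108/30 (223.115.115.108 - 223.115.115.111) does not contain 223.115.115.106
  223.115.123.0/25 (223.115.123.0 - 223.115.123.127) does not contain 223.115.115.106
  223.115.115.128/25 (223.115.115.128 - 223.115.115.255) does not contain 223.115.115.106
  223.83.114.0/23 (223.83.114.0 - 223.83.115.255) does not contain 223.115.115.106
  223.115.120.0/22 (223.115.120.0 - 223.115.123.255) does not contain 223.115.115.106
  223.119.64.0/18 (223.119.64.0 - 223.119.127.255) does not contain 223.115.115.106
  223.115.0.0/18 (223.115.0.0 - 223.115.63.255) does not contain 223.115.115.106
Longest matching prefix is /15 -> next hop Router D.

Router D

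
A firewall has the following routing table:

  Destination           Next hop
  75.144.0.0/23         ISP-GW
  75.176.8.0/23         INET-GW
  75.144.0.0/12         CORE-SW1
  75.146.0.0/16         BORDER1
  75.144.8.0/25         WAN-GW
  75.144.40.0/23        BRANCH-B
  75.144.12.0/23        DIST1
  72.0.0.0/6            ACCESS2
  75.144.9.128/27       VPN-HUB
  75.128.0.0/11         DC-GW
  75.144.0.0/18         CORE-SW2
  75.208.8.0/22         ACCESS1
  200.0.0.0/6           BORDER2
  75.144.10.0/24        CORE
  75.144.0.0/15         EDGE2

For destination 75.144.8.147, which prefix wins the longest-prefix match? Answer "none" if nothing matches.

Entries matching 75.144.8.147:
  72.0.0.0/6 (72.0.0.0 - 75.255.255.255)
  75.128.0.0/11 (75.128.0.0 - 75.159.255.255)
  75.144.0.0/12 (75.144.0.0 - 75.159.255.255)
  75.144.0.0/15 (75.144.0.0 - 75.145.255.255)
  75.144.0.0/18 (75.144.0.0 - 75.144.63.255)
Most specific is 75.144.0.0/18.

75.144.0.0/18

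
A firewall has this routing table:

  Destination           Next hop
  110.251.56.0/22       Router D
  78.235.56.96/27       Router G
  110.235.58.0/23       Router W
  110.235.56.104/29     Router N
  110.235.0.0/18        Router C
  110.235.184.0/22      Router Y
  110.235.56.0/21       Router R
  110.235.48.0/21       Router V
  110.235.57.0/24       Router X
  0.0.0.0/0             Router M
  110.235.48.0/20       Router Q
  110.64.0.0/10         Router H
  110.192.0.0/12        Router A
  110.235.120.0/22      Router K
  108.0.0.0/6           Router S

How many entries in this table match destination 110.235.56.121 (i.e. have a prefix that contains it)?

Prefixes containing 110.235.56.121:
  0.0.0.0/0 (default, matches everything)
  108.0.0.0/6 (108.0.0.0 - 111.255.255.255)
  110.235.0.0/18 (110.235.0.0 - 110.235.63.255)
  110.235.48.0/20 (110.235.48.0 - 110.235.63.255)
  110.235.56.0/21 (110.235.56.0 - 110.235.63.255)
Total matching entries: 5.

5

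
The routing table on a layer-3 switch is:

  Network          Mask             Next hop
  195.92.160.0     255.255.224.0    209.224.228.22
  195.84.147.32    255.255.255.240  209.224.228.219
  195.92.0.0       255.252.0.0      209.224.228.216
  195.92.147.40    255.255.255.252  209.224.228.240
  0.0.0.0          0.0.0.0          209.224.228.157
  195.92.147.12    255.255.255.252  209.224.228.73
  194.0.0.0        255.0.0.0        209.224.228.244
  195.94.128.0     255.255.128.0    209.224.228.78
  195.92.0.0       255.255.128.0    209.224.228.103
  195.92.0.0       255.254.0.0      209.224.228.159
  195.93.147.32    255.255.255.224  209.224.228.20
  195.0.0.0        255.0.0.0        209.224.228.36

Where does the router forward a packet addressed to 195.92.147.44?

209.224.228.159

Routes whose prefix contains 195.92.147.44:
  0.0.0.0/0 (default, matches everything) -> 209.224.228.157
  195.0.0.0/8 (195.0.0.0 - 195.255.255.255) -> 209.224.228.36
  195.92.0.0/14 (195.92.0.0 - 195.95.255.255) -> 209.224.228.216
  195.92.0.0/15 (195.92.0.0 - 195.93.255.255) -> 209.224.228.159
More-specific entries that do NOT match:
  195.92.147.40/30 (195.92.147.40 - 195.92.147.43) does not contain 195.92.147.44
  195.92.147.12/30 (195.92.147.12 - 195.92.147.15) does not contain 195.92.147.44
  195.84.147.32/28 (195.84.147.32 - 195.84.147.47) does not contain 195.92.147.44
  195.93.147.32/27 (195.93.147.32 - 195.93.147.63) does not contain 195.92.147.44
  195.92.160.0/19 (195.92.160.0 - 195.92.191.255) does not contain 195.92.147.44
  195.94.128.0/17 (195.94.128.0 - 195.94.255.255) does not contain 195.92.147.44
  195.92.0.0/17 (195.92.0.0 - 195.92.127.255) does not contain 195.92.147.44
Longest matching prefix is /15 -> next hop 209.224.228.159.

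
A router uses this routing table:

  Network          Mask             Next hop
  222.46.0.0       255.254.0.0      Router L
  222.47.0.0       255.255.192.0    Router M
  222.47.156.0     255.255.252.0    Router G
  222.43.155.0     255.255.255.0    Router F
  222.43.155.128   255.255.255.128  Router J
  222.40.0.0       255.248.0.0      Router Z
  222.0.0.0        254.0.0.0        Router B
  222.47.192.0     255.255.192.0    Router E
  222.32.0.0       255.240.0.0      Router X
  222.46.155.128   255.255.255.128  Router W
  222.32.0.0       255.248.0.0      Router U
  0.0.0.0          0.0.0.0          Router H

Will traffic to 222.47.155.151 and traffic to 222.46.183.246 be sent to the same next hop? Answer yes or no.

yes

222.47.155.151: longest match 222.46.0.0/15 -> Router L
222.46.183.246: longest match 222.46.0.0/15 -> Router L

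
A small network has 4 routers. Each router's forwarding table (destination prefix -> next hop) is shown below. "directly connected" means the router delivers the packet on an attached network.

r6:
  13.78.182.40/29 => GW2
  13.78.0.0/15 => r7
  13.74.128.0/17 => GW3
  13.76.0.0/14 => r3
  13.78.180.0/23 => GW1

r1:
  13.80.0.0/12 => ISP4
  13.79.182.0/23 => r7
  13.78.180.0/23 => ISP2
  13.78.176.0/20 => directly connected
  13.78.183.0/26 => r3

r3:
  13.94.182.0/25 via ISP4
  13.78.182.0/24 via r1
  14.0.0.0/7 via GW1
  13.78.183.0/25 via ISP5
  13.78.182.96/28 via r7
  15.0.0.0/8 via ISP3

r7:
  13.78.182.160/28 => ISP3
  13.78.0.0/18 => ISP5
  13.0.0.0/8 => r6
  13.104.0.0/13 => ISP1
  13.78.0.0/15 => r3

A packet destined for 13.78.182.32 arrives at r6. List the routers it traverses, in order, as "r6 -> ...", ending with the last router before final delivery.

At r6: longest match for 13.78.182.32 is 13.78.0.0/15 -> r7
At r7: longest match for 13.78.182.32 is 13.78.0.0/15 -> r3
At r3: longest match for 13.78.182.32 is 13.78.182.0/24 -> r1
At r1: longest match for 13.78.182.32 is 13.78.176.0/20 -> directly connected

r6 -> r7 -> r3 -> r1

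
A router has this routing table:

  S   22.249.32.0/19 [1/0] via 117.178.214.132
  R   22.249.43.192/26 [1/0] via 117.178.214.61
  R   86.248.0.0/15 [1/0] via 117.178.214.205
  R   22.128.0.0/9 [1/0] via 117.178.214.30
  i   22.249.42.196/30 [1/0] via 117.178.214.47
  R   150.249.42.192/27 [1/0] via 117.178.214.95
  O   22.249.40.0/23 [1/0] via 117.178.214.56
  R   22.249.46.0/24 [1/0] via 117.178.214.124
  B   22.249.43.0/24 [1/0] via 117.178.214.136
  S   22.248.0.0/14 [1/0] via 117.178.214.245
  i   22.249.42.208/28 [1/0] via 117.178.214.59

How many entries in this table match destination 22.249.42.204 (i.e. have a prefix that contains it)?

3

Prefixes containing 22.249.42.204:
  22.128.0.0/9 (22.128.0.0 - 22.255.255.255)
  22.248.0.0/14 (22.248.0.0 - 22.251.255.255)
  22.249.32.0/19 (22.249.32.0 - 22.249.63.255)
Total matching entries: 3.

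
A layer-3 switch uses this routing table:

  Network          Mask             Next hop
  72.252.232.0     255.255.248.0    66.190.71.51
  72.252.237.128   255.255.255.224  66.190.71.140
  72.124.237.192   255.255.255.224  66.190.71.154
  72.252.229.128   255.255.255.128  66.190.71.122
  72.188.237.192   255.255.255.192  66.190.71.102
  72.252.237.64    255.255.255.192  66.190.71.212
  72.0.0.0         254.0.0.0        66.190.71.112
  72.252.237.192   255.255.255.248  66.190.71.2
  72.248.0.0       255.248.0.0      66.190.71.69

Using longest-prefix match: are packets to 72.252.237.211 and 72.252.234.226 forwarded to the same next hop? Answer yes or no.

yes

72.252.237.211: longest match 72.252.232.0/21 -> 66.190.71.51
72.252.234.226: longest match 72.252.232.0/21 -> 66.190.71.51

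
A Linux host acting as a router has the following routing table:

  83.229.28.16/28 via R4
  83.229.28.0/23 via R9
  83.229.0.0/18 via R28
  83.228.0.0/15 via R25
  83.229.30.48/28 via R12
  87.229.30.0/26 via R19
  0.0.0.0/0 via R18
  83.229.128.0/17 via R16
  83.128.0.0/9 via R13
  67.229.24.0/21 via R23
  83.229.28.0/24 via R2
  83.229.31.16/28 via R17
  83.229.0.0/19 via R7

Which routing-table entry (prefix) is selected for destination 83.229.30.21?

Entries matching 83.229.30.21:
  0.0.0.0/0 (default, matches everything)
  83.128.0.0/9 (83.128.0.0 - 83.255.255.255)
  83.228.0.0/15 (83.228.0.0 - 83.229.255.255)
  83.229.0.0/18 (83.229.0.0 - 83.229.63.255)
  83.229.0.0/19 (83.229.0.0 - 83.229.31.255)
Most specific is 83.229.0.0/19.

83.229.0.0/19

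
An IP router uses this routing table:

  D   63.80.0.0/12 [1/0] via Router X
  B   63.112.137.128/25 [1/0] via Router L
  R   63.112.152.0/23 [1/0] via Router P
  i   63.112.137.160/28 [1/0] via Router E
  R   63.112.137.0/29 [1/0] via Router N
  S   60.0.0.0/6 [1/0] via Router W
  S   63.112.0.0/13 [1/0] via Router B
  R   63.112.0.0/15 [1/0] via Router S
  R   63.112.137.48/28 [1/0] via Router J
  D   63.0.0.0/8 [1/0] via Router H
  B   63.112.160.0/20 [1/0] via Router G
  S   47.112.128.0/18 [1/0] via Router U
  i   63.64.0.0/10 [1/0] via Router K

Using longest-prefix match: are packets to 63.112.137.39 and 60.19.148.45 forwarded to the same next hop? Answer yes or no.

63.112.137.39: longest match 63.112.0.0/15 -> Router S
60.19.148.45: longest match 60.0.0.0/6 -> Router W

no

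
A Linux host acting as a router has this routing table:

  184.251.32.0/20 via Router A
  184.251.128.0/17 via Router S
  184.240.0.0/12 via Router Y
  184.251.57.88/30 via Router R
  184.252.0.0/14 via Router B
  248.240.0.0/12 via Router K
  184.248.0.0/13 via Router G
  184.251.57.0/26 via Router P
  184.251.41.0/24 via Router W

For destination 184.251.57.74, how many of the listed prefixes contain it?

2

Prefixes containing 184.251.57.74:
  184.240.0.0/12 (184.240.0.0 - 184.255.255.255)
  184.248.0.0/13 (184.248.0.0 - 184.255.255.255)
Total matching entries: 2.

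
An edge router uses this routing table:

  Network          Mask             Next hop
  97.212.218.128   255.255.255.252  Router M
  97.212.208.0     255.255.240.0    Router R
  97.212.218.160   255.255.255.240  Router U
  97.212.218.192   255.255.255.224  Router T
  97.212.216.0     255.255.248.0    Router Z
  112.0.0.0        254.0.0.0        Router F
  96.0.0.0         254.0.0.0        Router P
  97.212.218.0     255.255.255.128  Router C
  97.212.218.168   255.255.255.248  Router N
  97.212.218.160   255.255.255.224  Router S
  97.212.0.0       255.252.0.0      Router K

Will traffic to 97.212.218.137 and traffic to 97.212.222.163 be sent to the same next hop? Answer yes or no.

yes

97.212.218.137: longest match 97.212.216.0/21 -> Router Z
97.212.222.163: longest match 97.212.216.0/21 -> Router Z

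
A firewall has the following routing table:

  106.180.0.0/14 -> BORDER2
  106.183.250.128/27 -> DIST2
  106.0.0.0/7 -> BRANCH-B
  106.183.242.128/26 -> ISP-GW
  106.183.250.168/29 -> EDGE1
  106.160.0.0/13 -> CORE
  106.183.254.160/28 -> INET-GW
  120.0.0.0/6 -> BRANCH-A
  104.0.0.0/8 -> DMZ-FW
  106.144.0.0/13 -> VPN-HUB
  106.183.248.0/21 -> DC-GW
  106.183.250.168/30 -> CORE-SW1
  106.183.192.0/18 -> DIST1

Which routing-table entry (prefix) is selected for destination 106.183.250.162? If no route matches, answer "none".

106.183.248.0/21

Entries matching 106.183.250.162:
  106.0.0.0/7 (106.0.0.0 - 107.255.255.255)
  106.180.0.0/14 (106.180.0.0 - 106.183.255.255)
  106.183.192.0/18 (106.183.192.0 - 106.183.255.255)
  106.183.248.0/21 (106.183.248.0 - 106.183.255.255)
Most specific is 106.183.248.0/21.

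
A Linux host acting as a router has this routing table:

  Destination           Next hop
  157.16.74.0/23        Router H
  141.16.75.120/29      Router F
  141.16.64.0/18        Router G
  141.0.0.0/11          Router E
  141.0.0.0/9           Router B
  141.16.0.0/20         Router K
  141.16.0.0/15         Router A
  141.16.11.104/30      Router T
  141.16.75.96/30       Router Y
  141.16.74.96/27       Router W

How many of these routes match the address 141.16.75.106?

4

Prefixes containing 141.16.75.106:
  141.0.0.0/9 (141.0.0.0 - 141.127.255.255)
  141.0.0.0/11 (141.0.0.0 - 141.31.255.255)
  141.16.0.0/15 (141.16.0.0 - 141.17.255.255)
  141.16.64.0/18 (141.16.64.0 - 141.16.127.255)
Total matching entries: 4.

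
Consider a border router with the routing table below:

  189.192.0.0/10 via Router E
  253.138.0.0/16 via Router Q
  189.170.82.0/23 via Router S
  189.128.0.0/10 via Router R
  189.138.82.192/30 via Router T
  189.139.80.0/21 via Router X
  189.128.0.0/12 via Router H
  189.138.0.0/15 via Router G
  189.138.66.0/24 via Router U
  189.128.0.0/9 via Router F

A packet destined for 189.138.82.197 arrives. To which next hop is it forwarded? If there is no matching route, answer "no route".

Routes whose prefix contains 189.138.82.197:
  189.128.0.0/9 (189.128.0.0 - 189.255.255.255) -> Router F
  189.128.0.0/10 (189.128.0.0 - 189.191.255.255) -> Router R
  189.128.0.0/12 (189.128.0.0 - 189.143.255.255) -> Router H
  189.138.0.0/15 (189.138.0.0 - 189.139.255.255) -> Router G
More-specific entries that do NOT match:
  189.138.82.192/30 (189.138.82.192 - 189.138.82.195) does not contain 189.138.82.197
  189.138.66.0/24 (189.138.66.0 - 189.138.66.255) does not contain 189.138.82.197
  189.170.82.0/23 (189.170.82.0 - 189.170.83.255) does not contain 189.138.82.197
  189.139.80.0/21 (189.139.80.0 - 189.139.87.255) does not contain 189.138.82.197
  253.138.0.0/16 (253.138.0.0 - 253.138.255.255) does not contain 189.138.82.197
Longest matching prefix is /15 -> next hop Router G.

Router G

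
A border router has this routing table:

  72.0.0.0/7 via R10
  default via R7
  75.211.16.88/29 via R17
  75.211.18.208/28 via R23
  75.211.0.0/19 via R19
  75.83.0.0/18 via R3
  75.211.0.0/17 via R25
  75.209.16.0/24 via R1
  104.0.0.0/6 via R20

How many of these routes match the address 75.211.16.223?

3

Prefixes containing 75.211.16.223:
  0.0.0.0/0 (default, matches everything)
  75.211.0.0/17 (75.211.0.0 - 75.211.127.255)
  75.211.0.0/19 (75.211.0.0 - 75.211.31.255)
Total matching entries: 3.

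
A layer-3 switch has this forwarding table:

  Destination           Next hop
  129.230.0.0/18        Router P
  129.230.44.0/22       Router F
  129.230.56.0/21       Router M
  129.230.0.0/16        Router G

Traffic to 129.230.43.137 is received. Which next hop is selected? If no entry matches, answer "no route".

Router P

Routes whose prefix contains 129.230.43.137:
  129.230.0.0/16 (129.230.0.0 - 129.230.255.255) -> Router G
  129.230.0.0/18 (129.230.0.0 - 129.230.63.255) -> Router P
More-specific entries that do NOT match:
  129.230.44.0/22 (129.230.44.0 - 129.230.47.255) does not contain 129.230.43.137
  129.230.56.0/21 (129.230.56.0 - 129.230.63.255) does not contain 129.230.43.137
Longest matching prefix is /18 -> next hop Router P.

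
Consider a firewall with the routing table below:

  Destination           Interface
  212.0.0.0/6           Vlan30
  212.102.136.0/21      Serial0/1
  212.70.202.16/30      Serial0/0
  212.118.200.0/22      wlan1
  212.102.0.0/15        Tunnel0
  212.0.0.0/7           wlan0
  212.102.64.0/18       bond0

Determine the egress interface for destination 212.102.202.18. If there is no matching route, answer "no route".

Routes whose prefix contains 212.102.202.18:
  212.0.0.0/6 (212.0.0.0 - 215.255.255.255) -> Vlan30
  212.0.0.0/7 (212.0.0.0 - 213.255.255.255) -> wlan0
  212.102.0.0/15 (212.102.0.0 - 212.103.255.255) -> Tunnel0
More-specific entries that do NOT match:
  212.70.202.16/30 (212.70.202.16 - 212.70.202.19) does not contain 212.102.202.18
  212.118.200.0/22 (212.118.200.0 - 212.118.203.255) does not contain 212.102.202.18
  212.102.136.0/21 (212.102.136.0 - 212.102.143.255) does not contain 212.102.202.18
  212.102.64.0/18 (212.102.64.0 - 212.102.127.255) does not contain 212.102.202.18
Longest matching prefix is /15 -> interface Tunnel0.

Tunnel0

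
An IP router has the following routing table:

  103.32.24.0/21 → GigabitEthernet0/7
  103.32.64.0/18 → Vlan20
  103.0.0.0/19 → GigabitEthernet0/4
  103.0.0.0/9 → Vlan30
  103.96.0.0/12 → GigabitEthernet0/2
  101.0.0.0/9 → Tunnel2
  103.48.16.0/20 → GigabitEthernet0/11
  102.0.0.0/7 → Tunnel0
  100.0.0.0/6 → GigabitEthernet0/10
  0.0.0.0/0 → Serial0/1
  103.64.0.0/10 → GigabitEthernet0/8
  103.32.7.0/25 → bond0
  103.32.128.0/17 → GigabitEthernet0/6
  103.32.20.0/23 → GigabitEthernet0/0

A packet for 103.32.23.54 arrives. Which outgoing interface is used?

Vlan30

Routes whose prefix contains 103.32.23.54:
  0.0.0.0/0 (default, matches everything) -> Serial0/1
  100.0.0.0/6 (100.0.0.0 - 103.255.255.255) -> GigabitEthernet0/10
  102.0.0.0/7 (102.0.0.0 - 103.255.255.255) -> Tunnel0
  103.0.0.0/9 (103.0.0.0 - 103.127.255.255) -> Vlan30
More-specific entries that do NOT match:
  103.32.7.0/25 (103.32.7.0 - 103.32.7.127) does not contain 103.32.23.54
  103.32.20.0/23 (103.32.20.0 - 103.32.21.255) does not contain 103.32.23.54
  103.32.24.0/21 (103.32.24.0 - 103.32.31.255) does not contain 103.32.23.54
  103.48.16.0/20 (103.48.16.0 - 103.48.31.255) does not contain 103.32.23.54
  103.0.0.0/19 (103.0.0.0 - 103.0.31.255) does not contain 103.32.23.54
  103.32.64.0/18 (103.32.64.0 - 103.32.127.255) does not contain 103.32.23.54
  103.32.128.0/17 (103.32.128.0 - 103.32.255.255) does not contain 103.32.23.54
  103.96.0.0/12 (103.96.0.0 - 103.111.255.255) does not contain 103.32.23.54
  103.64.0.0/10 (103.64.0.0 - 103.127.255.255) does not contain 103.32.23.54
Longest matching prefix is /9 -> interface Vlan30.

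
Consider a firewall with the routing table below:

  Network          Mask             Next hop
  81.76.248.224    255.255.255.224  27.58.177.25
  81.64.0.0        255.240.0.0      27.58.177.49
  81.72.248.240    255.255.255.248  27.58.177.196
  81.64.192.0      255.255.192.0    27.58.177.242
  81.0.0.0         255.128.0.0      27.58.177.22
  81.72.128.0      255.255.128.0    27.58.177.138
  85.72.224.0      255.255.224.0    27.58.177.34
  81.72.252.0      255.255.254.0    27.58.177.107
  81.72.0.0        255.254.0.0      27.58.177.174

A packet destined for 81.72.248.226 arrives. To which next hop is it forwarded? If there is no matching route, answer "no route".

27.58.177.138

Routes whose prefix contains 81.72.248.226:
  81.0.0.0/9 (81.0.0.0 - 81.127.255.255) -> 27.58.177.22
  81.64.0.0/12 (81.64.0.0 - 81.79.255.255) -> 27.58.177.49
  81.72.0.0/15 (81.72.0.0 - 81.73.255.255) -> 27.58.177.174
  81.72.128.0/17 (81.72.128.0 - 81.72.255.255) -> 27.58.177.138
More-specific entries that do NOT match:
  81.72.248.240/29 (81.72.248.240 - 81.72.248.247) does not contain 81.72.248.226
  81.76.248.224/27 (81.76.248.224 - 81.76.248.255) does not contain 81.72.248.226
  81.72.252.0/23 (81.72.252.0 - 81.72.253.255) does not contain 81.72.248.226
  85.72.224.0/19 (85.72.224.0 - 85.72.255.255) does not contain 81.72.248.226
  81.64.192.0/18 (81.64.192.0 - 81.64.255.255) does not contain 81.72.248.226
Longest matching prefix is /17 -> next hop 27.58.177.138.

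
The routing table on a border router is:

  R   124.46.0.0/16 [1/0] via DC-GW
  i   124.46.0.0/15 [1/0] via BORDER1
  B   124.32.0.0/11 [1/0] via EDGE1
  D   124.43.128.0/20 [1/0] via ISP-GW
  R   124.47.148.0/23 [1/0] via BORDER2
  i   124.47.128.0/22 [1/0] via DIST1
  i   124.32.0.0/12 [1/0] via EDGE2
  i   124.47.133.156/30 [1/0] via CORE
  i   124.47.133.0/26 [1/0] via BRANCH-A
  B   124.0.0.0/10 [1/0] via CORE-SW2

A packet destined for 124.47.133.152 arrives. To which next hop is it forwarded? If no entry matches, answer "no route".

BORDER1

Routes whose prefix contains 124.47.133.152:
  124.0.0.0/10 (124.0.0.0 - 124.63.255.255) -> CORE-SW2
  124.32.0.0/11 (124.32.0.0 - 124.63.255.255) -> EDGE1
  124.32.0.0/12 (124.32.0.0 - 124.47.255.255) -> EDGE2
  124.46.0.0/15 (124.46.0.0 - 124.47.255.255) -> BORDER1
More-specific entries that do NOT match:
  124.47.133.156/30 (124.47.133.156 - 124.47.133.159) does not contain 124.47.133.152
  124.47.133.0/26 (124.47.133.0 - 124.47.133.63) does not contain 124.47.133.152
  124.47.148.0/23 (124.47.148.0 - 124.47.149.255) does not contain 124.47.133.152
  124.47.128.0/22 (124.47.128.0 - 124.47.131.255) does not contain 124.47.133.152
  124.43.128.0/20 (124.43.128.0 - 124.43.143.255) does not contain 124.47.133.152
  124.46.0.0/16 (124.46.0.0 - 124.46.255.255) does not contain 124.47.133.152
Longest matching prefix is /15 -> next hop BORDER1.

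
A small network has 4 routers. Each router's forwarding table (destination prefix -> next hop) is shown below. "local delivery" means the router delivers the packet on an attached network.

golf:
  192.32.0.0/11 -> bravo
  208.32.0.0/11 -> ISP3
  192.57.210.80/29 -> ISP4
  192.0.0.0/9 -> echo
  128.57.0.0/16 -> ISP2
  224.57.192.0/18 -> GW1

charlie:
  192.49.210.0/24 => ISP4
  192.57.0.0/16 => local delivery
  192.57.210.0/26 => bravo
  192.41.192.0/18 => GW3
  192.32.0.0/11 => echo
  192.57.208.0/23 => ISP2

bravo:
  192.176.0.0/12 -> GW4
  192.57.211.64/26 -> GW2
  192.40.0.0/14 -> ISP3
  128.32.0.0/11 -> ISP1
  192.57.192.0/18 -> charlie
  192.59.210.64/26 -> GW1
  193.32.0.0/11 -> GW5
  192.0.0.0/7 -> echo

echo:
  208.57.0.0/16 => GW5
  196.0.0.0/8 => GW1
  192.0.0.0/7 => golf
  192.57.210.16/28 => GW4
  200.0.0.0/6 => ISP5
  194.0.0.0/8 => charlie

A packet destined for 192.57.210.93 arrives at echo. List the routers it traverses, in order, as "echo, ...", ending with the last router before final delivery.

At echo: longest match for 192.57.210.93 is 192.0.0.0/7 -> golf
At golf: longest match for 192.57.210.93 is 192.32.0.0/11 -> bravo
At bravo: longest match for 192.57.210.93 is 192.57.192.0/18 -> charlie
At charlie: longest match for 192.57.210.93 is 192.57.0.0/16 -> local delivery

echo, golf, bravo, charlie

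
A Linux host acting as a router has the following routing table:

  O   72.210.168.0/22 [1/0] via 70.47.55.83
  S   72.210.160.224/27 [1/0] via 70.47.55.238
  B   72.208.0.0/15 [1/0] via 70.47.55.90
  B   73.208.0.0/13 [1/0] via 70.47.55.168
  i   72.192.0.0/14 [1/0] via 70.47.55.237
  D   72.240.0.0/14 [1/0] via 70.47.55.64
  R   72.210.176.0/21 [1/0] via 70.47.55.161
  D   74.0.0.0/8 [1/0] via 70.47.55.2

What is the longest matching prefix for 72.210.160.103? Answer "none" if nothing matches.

72.210.160.103 is outside every listed prefix and there is no default route.

none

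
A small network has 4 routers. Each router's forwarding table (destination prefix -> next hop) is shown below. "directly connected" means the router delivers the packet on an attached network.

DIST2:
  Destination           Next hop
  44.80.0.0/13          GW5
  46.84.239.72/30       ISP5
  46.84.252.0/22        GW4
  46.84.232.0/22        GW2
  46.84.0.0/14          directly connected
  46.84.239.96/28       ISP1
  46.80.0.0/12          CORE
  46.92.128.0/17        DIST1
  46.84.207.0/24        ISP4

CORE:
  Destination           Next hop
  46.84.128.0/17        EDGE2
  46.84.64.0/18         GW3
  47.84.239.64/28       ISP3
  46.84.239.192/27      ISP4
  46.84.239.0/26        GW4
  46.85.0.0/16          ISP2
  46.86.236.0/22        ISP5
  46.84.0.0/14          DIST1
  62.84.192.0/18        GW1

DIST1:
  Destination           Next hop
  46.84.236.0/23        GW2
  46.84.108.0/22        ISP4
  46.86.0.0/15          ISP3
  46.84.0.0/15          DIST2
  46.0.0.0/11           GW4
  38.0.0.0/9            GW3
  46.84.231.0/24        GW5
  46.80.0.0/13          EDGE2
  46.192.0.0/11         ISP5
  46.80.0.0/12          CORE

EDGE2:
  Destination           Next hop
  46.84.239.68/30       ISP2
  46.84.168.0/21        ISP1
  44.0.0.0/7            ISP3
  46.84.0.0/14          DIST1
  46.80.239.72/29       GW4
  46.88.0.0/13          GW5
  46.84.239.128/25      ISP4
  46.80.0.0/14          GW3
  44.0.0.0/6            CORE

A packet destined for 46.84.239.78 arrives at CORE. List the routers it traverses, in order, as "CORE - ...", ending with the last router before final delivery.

CORE - EDGE2 - DIST1 - DIST2

At CORE: longest match for 46.84.239.78 is 46.84.128.0/17 -> EDGE2
At EDGE2: longest match for 46.84.239.78 is 46.84.0.0/14 -> DIST1
At DIST1: longest match for 46.84.239.78 is 46.84.0.0/15 -> DIST2
At DIST2: longest match for 46.84.239.78 is 46.84.0.0/14 -> directly connected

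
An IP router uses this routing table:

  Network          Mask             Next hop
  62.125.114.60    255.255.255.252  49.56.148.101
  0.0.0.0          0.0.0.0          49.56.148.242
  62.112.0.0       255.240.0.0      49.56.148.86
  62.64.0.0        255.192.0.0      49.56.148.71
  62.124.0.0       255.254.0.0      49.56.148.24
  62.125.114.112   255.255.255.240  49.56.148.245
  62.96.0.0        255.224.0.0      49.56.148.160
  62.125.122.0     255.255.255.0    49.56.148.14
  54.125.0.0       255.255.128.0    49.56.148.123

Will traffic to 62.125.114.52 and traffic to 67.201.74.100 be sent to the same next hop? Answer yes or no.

no

62.125.114.52: longest match 62.124.0.0/15 -> 49.56.148.24
67.201.74.100: longest match 0.0.0.0/0 -> 49.56.148.242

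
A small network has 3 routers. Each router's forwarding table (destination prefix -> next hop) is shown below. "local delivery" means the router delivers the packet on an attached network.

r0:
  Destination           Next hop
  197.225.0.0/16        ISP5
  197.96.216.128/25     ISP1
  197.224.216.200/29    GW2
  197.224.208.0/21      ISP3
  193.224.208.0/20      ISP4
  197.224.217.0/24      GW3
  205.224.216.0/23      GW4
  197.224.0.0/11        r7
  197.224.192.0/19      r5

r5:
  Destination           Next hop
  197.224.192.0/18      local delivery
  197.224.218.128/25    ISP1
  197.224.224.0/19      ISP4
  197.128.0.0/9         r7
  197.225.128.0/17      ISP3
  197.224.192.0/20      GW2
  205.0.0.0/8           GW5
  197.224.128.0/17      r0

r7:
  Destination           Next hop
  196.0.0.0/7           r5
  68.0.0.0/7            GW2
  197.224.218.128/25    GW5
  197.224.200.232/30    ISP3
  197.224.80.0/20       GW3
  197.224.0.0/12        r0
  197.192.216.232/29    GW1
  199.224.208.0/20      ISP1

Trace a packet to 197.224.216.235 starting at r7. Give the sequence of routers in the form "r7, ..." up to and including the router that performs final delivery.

At r7: longest match for 197.224.216.235 is 197.224.0.0/12 -> r0
At r0: longest match for 197.224.216.235 is 197.224.192.0/19 -> r5
At r5: longest match for 197.224.216.235 is 197.224.192.0/18 -> local delivery

r7, r0, r5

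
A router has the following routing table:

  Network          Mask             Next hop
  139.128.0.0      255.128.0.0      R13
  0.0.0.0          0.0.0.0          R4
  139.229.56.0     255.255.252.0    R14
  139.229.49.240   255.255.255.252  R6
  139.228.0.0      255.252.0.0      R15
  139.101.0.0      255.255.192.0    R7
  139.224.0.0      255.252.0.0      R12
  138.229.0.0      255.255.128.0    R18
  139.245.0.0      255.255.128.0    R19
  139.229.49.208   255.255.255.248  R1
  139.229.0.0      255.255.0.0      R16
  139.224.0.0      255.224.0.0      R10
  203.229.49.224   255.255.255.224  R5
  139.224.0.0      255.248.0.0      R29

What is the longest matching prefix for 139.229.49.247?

Entries matching 139.229.49.247:
  0.0.0.0/0 (default, matches everything)
  139.128.0.0/9 (139.128.0.0 - 139.255.255.255)
  139.224.0.0/11 (139.224.0.0 - 139.255.255.255)
  139.224.0.0/13 (139.224.0.0 - 139.231.255.255)
  139.228.0.0/14 (139.228.0.0 - 139.231.255.255)
  139.229.0.0/16 (139.229.0.0 - 139.229.255.255)
Most specific is 139.229.0.0/16.

139.229.0.0/16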